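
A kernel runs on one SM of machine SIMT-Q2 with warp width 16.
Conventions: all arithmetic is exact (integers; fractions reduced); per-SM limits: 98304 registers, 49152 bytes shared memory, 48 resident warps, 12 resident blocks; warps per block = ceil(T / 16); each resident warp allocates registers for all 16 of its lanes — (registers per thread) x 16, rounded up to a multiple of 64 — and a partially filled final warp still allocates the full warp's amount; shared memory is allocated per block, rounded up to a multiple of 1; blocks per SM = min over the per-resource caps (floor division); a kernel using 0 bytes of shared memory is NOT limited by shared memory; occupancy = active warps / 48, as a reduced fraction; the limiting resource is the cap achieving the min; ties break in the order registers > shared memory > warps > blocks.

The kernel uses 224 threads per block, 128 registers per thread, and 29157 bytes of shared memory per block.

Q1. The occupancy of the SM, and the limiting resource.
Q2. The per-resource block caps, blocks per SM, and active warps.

Answer: occupancy 7/24, limited by shared memory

registers: 3 blocks
shared memory: 1 block
warps: 3 blocks
blocks: 12 blocks

Answer: 1 block, 14 active warps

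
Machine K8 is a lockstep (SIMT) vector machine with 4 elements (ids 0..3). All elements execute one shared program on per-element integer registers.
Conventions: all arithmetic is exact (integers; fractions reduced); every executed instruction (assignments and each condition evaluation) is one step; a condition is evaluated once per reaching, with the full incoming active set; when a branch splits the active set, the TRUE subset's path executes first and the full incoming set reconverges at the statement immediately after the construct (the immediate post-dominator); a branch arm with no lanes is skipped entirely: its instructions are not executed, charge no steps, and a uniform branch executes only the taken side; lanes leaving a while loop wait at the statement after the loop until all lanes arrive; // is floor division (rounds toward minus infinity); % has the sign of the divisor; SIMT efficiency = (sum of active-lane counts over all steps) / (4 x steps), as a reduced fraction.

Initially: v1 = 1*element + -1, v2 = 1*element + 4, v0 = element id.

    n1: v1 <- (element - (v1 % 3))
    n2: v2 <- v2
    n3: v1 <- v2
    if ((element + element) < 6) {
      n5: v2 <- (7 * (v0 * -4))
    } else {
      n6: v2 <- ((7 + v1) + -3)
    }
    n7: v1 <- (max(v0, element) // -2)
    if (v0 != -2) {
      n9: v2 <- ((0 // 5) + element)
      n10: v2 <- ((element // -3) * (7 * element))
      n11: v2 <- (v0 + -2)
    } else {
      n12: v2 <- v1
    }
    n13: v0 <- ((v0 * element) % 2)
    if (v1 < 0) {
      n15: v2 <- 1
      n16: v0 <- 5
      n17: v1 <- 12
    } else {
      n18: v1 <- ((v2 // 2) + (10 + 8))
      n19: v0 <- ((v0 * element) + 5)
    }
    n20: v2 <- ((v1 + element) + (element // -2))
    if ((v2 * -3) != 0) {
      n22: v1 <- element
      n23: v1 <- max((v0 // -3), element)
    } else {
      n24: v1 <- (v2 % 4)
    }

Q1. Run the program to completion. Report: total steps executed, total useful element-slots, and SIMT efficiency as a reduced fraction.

Answer: 22 steps, 75 useful, 75/88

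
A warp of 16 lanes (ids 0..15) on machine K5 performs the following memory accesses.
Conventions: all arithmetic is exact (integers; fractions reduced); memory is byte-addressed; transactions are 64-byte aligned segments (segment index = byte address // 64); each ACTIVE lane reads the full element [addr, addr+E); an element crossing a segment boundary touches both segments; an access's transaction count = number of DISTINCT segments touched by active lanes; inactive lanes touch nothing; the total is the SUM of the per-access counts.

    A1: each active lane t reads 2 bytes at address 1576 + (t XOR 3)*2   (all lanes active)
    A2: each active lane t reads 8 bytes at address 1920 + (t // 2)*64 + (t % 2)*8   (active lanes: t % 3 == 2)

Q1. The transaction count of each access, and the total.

A1: 2 transactions
A2: 5 transactions

Answer: 2,5; total 7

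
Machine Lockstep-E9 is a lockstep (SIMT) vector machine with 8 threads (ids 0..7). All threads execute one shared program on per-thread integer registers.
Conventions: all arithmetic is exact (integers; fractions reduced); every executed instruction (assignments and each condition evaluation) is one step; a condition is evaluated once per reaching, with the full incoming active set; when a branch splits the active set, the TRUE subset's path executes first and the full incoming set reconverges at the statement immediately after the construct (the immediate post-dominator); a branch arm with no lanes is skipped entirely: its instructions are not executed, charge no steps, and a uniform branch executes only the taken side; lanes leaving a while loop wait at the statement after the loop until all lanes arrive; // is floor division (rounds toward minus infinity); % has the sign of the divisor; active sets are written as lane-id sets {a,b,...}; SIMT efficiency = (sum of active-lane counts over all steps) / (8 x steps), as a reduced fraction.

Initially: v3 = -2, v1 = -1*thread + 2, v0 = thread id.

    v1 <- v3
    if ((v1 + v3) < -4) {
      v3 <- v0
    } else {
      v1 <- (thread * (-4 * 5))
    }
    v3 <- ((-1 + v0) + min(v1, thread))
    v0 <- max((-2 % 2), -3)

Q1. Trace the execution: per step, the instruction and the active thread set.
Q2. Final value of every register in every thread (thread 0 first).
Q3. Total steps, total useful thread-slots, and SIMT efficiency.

step 0: v1 <- v3                     {0,1,2,3,4,5,6,7}
step 1: eval ((v1 + v3) < -4)        {0,1,2,3,4,5,6,7}
step 2: v1 <- (thread * (-4 * 5))    {0,1,2,3,4,5,6,7}
step 3: v3 <- ((-1 + v0) + min(v1, thread)) {0,1,2,3,4,5,6,7}
step 4: v0 <- max((-2 % 2), -3)      {0,1,2,3,4,5,6,7}

Answer: 5 steps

v3: -1,-20,-39,-58,-77,-96,-115,-134
v1: 0,-20,-40,-60,-80,-100,-120,-140
v0: 0,0,0,0,0,0,0,0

steps = 5; useful = 40; efficiency = 40/40 = 1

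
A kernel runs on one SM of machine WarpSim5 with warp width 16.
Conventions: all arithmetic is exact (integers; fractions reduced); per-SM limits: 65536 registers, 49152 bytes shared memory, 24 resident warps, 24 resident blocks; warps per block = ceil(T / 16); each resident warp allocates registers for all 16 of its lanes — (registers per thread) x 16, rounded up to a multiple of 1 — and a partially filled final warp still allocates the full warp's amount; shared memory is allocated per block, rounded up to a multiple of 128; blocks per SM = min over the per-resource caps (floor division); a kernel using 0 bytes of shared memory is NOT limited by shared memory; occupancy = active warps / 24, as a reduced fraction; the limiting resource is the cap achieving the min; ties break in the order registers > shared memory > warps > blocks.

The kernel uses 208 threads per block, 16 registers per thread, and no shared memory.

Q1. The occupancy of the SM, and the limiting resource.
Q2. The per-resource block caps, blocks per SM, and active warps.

Answer: occupancy 13/24, limited by warps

registers: 19 blocks
shared memory: no limit (kernel uses none)
warps: 1 block
blocks: 24 blocks

Answer: 1 block, 13 active warps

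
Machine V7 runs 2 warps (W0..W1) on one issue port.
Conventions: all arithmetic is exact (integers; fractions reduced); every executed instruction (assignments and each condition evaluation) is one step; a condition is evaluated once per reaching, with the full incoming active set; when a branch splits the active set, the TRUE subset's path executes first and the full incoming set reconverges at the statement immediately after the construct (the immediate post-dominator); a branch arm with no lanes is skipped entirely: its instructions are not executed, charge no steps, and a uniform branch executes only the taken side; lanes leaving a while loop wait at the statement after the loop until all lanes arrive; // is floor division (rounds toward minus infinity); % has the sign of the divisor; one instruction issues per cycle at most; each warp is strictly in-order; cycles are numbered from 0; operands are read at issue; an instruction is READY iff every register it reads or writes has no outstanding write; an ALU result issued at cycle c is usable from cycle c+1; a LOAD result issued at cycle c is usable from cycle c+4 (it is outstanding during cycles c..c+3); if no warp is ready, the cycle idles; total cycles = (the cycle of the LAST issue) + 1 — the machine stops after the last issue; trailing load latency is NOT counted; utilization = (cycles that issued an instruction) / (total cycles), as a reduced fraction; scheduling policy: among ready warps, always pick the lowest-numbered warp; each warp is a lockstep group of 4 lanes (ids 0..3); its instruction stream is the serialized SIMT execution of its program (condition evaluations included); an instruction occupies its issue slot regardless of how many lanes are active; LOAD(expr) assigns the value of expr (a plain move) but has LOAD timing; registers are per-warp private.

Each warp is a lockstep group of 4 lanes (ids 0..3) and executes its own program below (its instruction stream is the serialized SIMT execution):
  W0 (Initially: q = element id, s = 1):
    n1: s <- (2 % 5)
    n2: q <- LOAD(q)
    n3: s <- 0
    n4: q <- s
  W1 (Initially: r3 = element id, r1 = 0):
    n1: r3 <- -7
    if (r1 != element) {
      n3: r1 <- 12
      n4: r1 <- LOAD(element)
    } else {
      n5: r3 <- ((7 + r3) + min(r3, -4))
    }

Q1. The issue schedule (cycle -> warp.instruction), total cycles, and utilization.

cycle 0: W0.I0
cycle 1: W0.I1
cycle 2: W0.I2
cycle 3: W1.I0
cycle 4: W1.I1
cycle 5: W0.I3
cycle 6: W1.I2
cycle 7: W1.I3
cycle 8: W1.I4

Answer: 9 cycles, utilization 1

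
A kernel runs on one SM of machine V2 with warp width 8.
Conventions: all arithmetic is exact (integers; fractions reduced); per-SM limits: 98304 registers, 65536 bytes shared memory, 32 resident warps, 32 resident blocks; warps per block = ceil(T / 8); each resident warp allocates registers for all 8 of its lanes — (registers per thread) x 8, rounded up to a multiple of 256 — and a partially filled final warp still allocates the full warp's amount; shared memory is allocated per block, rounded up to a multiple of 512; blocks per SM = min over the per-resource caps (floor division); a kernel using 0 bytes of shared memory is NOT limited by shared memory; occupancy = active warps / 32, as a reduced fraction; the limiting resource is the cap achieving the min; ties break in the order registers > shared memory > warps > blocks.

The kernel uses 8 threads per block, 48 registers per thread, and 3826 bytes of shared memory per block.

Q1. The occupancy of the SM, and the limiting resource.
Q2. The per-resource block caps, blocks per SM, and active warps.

Answer: occupancy 1/2, limited by shared memory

registers: 192 blocks
shared memory: 16 blocks
warps: 32 blocks
blocks: 32 blocks

Answer: 16 blocks, 16 active warps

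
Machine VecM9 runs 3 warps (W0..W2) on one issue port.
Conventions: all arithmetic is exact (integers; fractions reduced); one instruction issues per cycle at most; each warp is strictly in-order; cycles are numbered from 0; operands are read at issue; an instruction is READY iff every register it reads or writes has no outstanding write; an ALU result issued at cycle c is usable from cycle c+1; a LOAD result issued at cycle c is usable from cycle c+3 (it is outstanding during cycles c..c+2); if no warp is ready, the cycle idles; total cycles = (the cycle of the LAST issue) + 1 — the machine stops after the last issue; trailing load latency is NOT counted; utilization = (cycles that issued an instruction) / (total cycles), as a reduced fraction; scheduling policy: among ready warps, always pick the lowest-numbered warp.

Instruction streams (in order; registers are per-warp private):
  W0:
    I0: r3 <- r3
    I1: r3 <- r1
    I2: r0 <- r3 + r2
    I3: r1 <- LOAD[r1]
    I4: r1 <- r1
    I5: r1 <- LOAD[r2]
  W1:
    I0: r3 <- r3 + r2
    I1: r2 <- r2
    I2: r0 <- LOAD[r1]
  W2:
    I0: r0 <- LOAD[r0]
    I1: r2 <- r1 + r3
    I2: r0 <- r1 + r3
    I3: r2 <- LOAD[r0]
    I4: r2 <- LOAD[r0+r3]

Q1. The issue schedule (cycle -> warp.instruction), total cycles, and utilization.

cycle 0: W0.I0
cycle 1: W0.I1
cycle 2: W0.I2
cycle 3: W0.I3
cycle 4: W1.I0
cycle 5: W1.I1
cycle 6: W0.I4
cycle 7: W0.I5
cycle 8: W1.I2
cycle 9: W2.I0
cycle 10: W2.I1
cycle 11: idle
cycle 12: W2.I2
cycle 13: W2.I3
cycle 14: idle
cycle 15: idle
cycle 16: W2.I4

Answer: 17 cycles, utilization 14/17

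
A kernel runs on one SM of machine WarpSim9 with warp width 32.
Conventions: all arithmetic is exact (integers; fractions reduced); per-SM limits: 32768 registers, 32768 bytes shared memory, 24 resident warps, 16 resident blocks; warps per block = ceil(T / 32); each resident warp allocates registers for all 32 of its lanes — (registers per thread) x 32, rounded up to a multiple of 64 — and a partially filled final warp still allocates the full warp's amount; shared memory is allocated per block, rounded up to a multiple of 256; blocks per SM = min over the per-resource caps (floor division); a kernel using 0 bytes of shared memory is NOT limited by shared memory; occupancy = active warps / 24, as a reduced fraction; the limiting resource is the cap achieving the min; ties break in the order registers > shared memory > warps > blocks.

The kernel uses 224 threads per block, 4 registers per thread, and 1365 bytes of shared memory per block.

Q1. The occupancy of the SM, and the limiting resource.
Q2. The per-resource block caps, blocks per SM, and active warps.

Answer: occupancy 7/8, limited by warps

registers: 36 blocks
shared memory: 21 blocks
warps: 3 blocks
blocks: 16 blocks

Answer: 3 blocks, 21 active warps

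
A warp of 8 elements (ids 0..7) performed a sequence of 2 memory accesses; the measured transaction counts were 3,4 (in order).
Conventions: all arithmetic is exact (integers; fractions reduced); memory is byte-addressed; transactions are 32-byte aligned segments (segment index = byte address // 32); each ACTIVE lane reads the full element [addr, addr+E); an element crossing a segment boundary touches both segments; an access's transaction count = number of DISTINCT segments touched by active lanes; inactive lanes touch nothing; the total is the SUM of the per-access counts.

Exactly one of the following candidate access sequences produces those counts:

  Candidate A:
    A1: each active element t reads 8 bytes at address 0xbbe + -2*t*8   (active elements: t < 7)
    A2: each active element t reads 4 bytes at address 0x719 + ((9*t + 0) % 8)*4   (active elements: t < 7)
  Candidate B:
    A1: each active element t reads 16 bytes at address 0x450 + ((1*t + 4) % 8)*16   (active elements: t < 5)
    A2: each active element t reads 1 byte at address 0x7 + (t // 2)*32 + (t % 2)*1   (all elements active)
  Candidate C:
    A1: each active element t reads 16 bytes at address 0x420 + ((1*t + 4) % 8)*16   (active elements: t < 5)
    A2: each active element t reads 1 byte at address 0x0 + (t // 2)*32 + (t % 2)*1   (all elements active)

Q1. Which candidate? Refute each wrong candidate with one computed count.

A: A1 gives 5 transactions, not 3
B: A1 gives 4 transactions, not 3
C: all counts match (3,4)

Answer: C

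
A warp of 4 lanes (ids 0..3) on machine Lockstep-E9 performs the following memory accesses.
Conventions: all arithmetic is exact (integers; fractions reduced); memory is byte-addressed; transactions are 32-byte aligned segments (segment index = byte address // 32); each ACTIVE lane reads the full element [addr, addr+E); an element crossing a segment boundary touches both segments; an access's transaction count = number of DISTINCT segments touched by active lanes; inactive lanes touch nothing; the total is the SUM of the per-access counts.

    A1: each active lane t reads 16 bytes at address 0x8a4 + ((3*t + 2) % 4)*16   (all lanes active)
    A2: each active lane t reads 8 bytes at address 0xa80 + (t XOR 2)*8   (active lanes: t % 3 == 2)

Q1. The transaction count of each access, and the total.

A1: 3 transactions
A2: 1 transaction

Answer: 3,1; total 4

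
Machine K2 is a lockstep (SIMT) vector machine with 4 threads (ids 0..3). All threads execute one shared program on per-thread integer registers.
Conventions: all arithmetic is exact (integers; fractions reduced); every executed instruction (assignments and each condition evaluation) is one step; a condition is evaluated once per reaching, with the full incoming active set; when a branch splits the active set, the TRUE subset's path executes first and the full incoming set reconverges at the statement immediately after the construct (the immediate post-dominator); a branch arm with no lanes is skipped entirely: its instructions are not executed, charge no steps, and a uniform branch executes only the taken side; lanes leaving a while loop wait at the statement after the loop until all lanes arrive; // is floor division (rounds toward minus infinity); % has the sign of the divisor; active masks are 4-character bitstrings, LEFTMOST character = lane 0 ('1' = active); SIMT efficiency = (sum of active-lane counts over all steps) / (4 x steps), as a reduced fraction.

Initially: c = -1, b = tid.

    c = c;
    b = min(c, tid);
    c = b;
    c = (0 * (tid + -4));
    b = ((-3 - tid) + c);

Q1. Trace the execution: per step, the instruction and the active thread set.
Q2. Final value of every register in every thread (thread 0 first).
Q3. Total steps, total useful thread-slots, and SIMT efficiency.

step 0: c <- c                       1111
step 1: b <- min(c, tid)             1111
step 2: c <- b                       1111
step 3: c <- (0 * (tid + -4))        1111
step 4: b <- ((-3 - tid) + c)        1111

Answer: 5 steps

c: 0,0,0,0
b: -3,-4,-5,-6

steps = 5; useful = 20; efficiency = 20/20 = 1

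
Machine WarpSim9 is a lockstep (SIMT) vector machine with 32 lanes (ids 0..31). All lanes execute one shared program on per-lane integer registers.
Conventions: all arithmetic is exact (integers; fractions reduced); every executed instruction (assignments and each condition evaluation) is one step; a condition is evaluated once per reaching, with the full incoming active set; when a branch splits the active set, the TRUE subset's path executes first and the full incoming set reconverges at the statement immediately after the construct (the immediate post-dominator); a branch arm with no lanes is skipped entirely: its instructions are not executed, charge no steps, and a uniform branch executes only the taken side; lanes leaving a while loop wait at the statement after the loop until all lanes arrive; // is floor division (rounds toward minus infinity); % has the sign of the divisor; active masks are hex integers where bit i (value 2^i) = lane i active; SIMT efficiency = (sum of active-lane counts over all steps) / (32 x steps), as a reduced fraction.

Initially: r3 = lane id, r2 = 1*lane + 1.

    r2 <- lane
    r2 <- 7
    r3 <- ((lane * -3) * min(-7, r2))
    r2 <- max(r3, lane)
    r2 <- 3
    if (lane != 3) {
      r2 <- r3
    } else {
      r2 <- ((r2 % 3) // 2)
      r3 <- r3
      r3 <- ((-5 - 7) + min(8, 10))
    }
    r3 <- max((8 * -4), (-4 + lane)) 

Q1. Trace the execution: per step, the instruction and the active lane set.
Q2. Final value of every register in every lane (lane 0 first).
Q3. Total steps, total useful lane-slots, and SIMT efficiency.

step 0: r2 <- lane                   0xffffffff
step 1: r2 <- 7                      0xffffffff
step 2: r3 <- ((lane * -3) * min(-7, r2)) 0xffffffff
step 3: r2 <- max(r3, lane)          0xffffffff
step 4: r2 <- 3                      0xffffffff
step 5: eval (lane != 3)             0xffffffff
step 6: r2 <- r3                     0xfffffff7
step 7: r2 <- ((r2 % 3) // 2)        0x00000008
step 8: r3 <- r3                     0x00000008
step 9: r3 <- ((-5 - 7) + min(8, 10)) 0x00000008
step 10: r3 <- max((8 * -4), (-4 + lane)) 0xffffffff

Answer: 11 steps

r3: -4,-3,-2,-1,0,1,2,3,4,5,6,7,8,9,10,11,12,13,14,15,16,17,18,19,20,21,22,23,24,25,26,27
r2: 0,21,42,0,84,105,126,147,168,189,210,231,252,273,294,315,336,357,378,399,420,441,462,483,504,525,546,567,588,609,630,651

steps = 11; useful = 258; efficiency = 258/352 = 129/176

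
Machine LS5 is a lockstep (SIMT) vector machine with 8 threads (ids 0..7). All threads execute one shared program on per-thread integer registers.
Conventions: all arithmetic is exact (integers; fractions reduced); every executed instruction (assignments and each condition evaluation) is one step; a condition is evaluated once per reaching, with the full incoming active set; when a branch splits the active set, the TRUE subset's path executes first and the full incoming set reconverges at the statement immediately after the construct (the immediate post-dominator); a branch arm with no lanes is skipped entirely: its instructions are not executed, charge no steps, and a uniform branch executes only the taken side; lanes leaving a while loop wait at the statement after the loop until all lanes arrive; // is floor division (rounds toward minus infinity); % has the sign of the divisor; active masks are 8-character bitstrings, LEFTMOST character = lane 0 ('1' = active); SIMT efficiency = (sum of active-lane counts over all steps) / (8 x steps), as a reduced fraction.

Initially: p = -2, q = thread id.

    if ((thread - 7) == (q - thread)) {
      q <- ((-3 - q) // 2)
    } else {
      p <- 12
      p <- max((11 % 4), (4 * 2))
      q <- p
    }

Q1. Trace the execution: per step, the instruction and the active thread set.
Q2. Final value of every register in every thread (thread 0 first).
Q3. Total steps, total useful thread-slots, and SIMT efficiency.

step 0: eval ((thread - 7) == (q - thread)) 11111111
step 1: q <- ((-3 - q) // 2)         00000001
step 2: p <- 12                      11111110
step 3: p <- max((11 % 4), (4 * 2))  11111110
step 4: q <- p                       11111110

Answer: 5 steps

p: 8,8,8,8,8,8,8,-2
q: 8,8,8,8,8,8,8,-5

steps = 5; useful = 30; efficiency = 30/40 = 3/4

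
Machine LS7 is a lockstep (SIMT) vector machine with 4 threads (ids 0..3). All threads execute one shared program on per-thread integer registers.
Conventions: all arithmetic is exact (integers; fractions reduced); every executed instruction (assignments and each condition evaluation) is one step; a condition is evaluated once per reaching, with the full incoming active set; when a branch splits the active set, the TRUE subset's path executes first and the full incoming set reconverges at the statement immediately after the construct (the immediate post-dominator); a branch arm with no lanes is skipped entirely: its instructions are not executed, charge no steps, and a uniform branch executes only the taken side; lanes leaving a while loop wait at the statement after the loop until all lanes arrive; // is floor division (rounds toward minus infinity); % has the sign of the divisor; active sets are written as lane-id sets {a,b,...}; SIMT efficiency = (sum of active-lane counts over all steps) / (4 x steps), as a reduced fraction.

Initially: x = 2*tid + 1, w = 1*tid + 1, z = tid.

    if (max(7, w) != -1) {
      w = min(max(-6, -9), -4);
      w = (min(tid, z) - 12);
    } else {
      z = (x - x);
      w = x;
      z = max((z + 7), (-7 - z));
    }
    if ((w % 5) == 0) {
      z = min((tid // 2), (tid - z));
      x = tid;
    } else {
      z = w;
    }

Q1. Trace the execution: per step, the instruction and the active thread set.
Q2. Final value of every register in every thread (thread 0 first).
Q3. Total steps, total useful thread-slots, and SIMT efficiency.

step 0: eval (max(7, w) != -1)       {0,1,2,3}
step 1: w <- min(max(-6, -9), -4)    {0,1,2,3}
step 2: w <- (min(tid, z) - 12)      {0,1,2,3}
step 3: eval ((w % 5) == 0)          {0,1,2,3}
step 4: z <- min((tid // 2), (tid - z)) {2}
step 5: x <- tid                     {2}
step 6: z <- w                       {0,1,3}

Answer: 7 steps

x: 1,3,2,7
w: -12,-11,-10,-9
z: -12,-11,0,-9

steps = 7; useful = 21; efficiency = 21/28 = 3/4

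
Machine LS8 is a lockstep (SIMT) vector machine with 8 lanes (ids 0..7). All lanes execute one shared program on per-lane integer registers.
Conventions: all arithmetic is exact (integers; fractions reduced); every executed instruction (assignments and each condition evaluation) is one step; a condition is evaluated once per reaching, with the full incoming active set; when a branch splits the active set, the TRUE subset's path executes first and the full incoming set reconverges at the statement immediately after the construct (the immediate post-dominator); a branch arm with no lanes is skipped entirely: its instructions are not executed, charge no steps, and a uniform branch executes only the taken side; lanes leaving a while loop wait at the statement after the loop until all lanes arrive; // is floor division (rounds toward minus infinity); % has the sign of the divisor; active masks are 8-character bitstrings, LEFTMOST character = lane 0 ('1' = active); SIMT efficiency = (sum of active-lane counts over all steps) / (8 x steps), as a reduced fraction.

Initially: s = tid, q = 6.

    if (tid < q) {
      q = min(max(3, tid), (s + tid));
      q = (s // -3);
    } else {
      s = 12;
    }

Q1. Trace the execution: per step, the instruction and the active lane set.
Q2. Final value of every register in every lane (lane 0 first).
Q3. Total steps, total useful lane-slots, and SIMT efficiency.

step 0: eval (tid < q)               11111111
step 1: q <- min(max(3, tid), (s + tid)) 11111100
step 2: q <- (s // -3)               11111100
step 3: s <- 12                      00000011

Answer: 4 steps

s: 0,1,2,3,4,5,12,12
q: 0,-1,-1,-1,-2,-2,6,6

steps = 4; useful = 22; efficiency = 22/32 = 11/16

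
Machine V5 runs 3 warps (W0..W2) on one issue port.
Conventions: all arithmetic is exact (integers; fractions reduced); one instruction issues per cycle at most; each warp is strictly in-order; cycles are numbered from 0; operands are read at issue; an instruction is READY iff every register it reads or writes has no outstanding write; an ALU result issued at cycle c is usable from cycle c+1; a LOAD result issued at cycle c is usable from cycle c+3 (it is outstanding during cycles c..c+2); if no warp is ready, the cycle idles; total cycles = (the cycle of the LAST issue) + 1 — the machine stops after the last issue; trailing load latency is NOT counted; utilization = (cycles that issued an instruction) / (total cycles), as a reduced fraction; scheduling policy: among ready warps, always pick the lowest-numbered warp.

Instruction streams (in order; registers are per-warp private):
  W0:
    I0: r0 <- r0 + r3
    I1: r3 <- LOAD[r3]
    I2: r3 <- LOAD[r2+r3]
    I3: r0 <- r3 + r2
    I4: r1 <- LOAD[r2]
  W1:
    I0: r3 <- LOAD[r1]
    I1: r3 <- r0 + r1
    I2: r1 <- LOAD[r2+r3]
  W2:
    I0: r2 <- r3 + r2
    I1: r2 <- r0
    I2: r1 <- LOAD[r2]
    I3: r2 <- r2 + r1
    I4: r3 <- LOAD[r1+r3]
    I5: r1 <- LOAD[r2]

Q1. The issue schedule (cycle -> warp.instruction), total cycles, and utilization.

cycle 0: W0.I0
cycle 1: W0.I1
cycle 2: W1.I0
cycle 3: W2.I0
cycle 4: W0.I2
cycle 5: W1.I1
cycle 6: W1.I2
cycle 7: W0.I3
cycle 8: W0.I4
cycle 9: W2.I1
cycle 10: W2.I2
cycle 11: idle
cycle 12: idle
cycle 13: W2.I3
cycle 14: W2.I4
cycle 15: W2.I5

Answer: 16 cycles, utilization 7/8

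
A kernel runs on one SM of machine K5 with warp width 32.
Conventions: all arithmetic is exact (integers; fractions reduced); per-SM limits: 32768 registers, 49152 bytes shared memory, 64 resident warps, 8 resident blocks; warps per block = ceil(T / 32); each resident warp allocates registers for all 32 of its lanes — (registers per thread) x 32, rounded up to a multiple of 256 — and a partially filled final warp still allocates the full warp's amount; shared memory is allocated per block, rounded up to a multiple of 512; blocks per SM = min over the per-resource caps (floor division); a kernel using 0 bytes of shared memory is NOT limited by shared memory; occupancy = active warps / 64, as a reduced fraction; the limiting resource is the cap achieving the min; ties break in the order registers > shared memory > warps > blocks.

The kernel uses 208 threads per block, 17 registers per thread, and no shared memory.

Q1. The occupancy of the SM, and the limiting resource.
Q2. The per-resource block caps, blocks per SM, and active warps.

Answer: occupancy 21/32, limited by registers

registers: 6 blocks
shared memory: no limit (kernel uses none)
warps: 9 blocks
blocks: 8 blocks

Answer: 6 blocks, 42 active warps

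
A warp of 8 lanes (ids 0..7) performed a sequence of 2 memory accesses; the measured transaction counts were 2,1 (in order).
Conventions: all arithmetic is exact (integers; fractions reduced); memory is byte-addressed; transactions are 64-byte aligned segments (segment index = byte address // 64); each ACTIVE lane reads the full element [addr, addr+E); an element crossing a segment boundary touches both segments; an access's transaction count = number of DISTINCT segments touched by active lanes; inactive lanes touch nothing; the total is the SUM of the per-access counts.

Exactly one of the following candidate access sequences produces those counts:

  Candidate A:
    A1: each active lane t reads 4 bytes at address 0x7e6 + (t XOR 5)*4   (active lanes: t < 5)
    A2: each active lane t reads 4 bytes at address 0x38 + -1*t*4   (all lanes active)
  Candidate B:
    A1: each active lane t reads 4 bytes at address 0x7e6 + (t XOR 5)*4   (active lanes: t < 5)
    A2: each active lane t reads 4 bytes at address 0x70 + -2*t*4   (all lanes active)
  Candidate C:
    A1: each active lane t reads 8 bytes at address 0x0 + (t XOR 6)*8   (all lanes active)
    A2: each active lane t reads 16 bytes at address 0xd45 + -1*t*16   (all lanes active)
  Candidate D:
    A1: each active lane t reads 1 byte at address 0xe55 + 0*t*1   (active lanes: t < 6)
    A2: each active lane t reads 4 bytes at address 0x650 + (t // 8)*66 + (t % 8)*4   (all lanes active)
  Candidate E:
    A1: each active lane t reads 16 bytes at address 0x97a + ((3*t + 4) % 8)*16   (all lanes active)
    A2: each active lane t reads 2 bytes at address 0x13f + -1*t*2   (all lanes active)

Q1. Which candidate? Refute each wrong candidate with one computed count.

B: A2 gives 2 transactions, not 1
C: A1 gives 1 transaction, not 2
D: A1 gives 1 transaction, not 2
E: A1 gives 3 transactions, not 2
A: all counts match (2,1)

Answer: A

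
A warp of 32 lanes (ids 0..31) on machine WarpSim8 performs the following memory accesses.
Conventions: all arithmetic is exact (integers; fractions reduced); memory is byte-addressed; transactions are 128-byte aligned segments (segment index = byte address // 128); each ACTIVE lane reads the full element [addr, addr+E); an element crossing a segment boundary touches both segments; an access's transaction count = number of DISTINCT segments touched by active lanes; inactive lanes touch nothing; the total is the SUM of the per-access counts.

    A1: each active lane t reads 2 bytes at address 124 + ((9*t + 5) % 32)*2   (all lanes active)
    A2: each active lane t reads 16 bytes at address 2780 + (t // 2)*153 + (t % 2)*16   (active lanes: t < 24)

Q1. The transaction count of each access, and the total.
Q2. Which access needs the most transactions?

A1: 2 transactions
A2: 15 transactions

Answer: 2,15; total 17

Answer: A2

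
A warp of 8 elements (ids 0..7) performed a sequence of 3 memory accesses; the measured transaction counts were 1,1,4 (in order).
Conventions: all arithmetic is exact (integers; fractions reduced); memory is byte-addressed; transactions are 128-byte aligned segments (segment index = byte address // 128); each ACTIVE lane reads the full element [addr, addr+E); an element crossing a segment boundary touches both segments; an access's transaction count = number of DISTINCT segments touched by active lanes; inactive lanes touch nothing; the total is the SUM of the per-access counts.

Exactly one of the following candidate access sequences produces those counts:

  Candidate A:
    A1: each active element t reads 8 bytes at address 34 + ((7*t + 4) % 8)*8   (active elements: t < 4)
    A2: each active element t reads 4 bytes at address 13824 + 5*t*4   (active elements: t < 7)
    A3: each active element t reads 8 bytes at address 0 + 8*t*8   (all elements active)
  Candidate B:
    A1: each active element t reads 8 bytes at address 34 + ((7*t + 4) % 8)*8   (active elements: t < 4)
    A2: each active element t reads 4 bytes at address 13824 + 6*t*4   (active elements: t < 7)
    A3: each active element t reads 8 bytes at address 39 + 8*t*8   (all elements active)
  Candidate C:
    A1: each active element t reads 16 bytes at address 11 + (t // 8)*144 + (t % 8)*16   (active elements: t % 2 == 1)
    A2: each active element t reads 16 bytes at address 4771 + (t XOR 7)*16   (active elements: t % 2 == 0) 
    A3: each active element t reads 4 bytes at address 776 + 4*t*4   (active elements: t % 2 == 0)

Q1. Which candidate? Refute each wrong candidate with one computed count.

B: A2 gives 2 transactions, not 1
C: A1 gives 2 transactions, not 1
A: all counts match (1,1,4)

Answer: A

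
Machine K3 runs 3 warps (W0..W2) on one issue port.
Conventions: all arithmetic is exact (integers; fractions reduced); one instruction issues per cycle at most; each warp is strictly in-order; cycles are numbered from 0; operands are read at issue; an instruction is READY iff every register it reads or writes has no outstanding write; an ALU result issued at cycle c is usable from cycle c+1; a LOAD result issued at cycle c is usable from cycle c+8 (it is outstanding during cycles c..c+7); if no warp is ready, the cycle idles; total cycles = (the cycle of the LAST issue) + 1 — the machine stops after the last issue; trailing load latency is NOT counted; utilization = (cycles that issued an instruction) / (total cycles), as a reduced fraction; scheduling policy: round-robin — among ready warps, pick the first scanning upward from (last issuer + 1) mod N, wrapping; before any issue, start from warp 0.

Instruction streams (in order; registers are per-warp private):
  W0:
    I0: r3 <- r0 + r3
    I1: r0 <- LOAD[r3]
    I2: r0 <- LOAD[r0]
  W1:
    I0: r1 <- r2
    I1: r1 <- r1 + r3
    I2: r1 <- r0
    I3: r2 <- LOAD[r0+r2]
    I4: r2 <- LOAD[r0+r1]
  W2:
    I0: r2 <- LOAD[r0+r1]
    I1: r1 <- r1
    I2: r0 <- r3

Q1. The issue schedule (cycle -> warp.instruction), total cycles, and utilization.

cycle 0: W0.I0
cycle 1: W1.I0
cycle 2: W2.I0
cycle 3: W0.I1
cycle 4: W1.I1
cycle 5: W2.I1
cycle 6: W1.I2
cycle 7: W2.I2
cycle 8: W1.I3
cycle 9: idle
cycle 10: idle
cycle 11: W0.I2
cycle 12: idle
cycle 13: idle
cycle 14: idle
cycle 15: idle
cycle 16: W1.I4

Answer: 17 cycles, utilization 11/17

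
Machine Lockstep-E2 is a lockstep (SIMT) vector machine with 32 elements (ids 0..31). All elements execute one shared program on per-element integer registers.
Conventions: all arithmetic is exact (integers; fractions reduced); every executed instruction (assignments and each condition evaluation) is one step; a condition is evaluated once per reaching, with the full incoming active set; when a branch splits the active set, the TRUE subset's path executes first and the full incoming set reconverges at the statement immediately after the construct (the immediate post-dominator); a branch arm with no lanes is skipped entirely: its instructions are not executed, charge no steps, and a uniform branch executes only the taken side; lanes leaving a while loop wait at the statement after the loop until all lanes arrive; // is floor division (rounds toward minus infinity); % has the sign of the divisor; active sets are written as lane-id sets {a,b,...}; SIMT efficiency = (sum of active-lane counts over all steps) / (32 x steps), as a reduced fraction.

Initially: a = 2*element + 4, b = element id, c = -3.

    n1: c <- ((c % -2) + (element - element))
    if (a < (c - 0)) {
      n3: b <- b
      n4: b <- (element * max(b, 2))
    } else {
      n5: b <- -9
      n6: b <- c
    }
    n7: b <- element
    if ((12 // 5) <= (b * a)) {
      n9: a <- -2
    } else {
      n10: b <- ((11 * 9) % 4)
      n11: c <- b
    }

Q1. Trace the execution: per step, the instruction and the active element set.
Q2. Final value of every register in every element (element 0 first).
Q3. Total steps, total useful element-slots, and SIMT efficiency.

step 0: c <- ((c % -2) + (element - element)) {0,1,2,3,4,5,6,7,8,9,10,11,12,13,14,15,16,17,18,19,20,21,22,23,24,25,26,27,28,29,30,31}
step 1: eval (a < (c - 0))           {0,1,2,3,4,5,6,7,8,9,10,11,12,13,14,15,16,17,18,19,20,21,22,23,24,25,26,27,28,29,30,31}
step 2: b <- -9                      {0,1,2,3,4,5,6,7,8,9,10,11,12,13,14,15,16,17,18,19,20,21,22,23,24,25,26,27,28,29,30,31}
step 3: b <- c                       {0,1,2,3,4,5,6,7,8,9,10,11,12,13,14,15,16,17,18,19,20,21,22,23,24,25,26,27,28,29,30,31}
step 4: b <- element                 {0,1,2,3,4,5,6,7,8,9,10,11,12,13,14,15,16,17,18,19,20,21,22,23,24,25,26,27,28,29,30,31}
step 5: eval ((12 // 5) <= (b * a))  {0,1,2,3,4,5,6,7,8,9,10,11,12,13,14,15,16,17,18,19,20,21,22,23,24,25,26,27,28,29,30,31}
step 6: a <- -2                      {1,2,3,4,5,6,7,8,9,10,11,12,13,14,15,16,17,18,19,20,21,22,23,24,25,26,27,28,29,30,31}
step 7: b <- ((11 * 9) % 4)          {0}
step 8: c <- b                       {0}

Answer: 9 steps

a: 4,-2,-2,-2,-2,-2,-2,-2,-2,-2,-2,-2,-2,-2,-2,-2,-2,-2,-2,-2,-2,-2,-2,-2,-2,-2,-2,-2,-2,-2,-2,-2
b: 3,1,2,3,4,5,6,7,8,9,10,11,12,13,14,15,16,17,18,19,20,21,22,23,24,25,26,27,28,29,30,31
c: 3,-1,-1,-1,-1,-1,-1,-1,-1,-1,-1,-1,-1,-1,-1,-1,-1,-1,-1,-1,-1,-1,-1,-1,-1,-1,-1,-1,-1,-1,-1,-1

steps = 9; useful = 225; efficiency = 225/288 = 25/32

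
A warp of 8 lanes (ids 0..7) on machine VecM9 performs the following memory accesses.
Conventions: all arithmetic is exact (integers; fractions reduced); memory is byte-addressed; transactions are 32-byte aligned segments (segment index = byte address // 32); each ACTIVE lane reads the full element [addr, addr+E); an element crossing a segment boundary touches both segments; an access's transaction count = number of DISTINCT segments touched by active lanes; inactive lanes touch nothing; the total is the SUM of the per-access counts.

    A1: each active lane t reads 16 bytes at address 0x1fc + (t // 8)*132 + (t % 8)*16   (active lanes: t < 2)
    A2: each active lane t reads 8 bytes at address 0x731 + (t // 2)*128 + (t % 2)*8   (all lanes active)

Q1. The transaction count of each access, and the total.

A1: 2 transactions
A2: 8 transactions

Answer: 2,8; total 10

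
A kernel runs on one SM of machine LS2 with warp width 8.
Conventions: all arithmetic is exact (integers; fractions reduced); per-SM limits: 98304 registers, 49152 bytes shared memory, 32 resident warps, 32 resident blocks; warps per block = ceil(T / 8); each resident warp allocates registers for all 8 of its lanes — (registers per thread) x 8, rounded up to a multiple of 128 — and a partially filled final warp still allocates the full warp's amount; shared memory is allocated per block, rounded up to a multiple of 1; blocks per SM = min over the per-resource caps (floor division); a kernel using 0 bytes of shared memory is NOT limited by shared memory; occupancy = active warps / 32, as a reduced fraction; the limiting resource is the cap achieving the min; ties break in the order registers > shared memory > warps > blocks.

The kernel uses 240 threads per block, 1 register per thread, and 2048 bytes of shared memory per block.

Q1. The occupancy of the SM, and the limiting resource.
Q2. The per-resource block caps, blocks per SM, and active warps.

Answer: occupancy 15/16, limited by warps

registers: 25 blocks
shared memory: 24 blocks
warps: 1 block
blocks: 32 blocks

Answer: 1 block, 30 active warps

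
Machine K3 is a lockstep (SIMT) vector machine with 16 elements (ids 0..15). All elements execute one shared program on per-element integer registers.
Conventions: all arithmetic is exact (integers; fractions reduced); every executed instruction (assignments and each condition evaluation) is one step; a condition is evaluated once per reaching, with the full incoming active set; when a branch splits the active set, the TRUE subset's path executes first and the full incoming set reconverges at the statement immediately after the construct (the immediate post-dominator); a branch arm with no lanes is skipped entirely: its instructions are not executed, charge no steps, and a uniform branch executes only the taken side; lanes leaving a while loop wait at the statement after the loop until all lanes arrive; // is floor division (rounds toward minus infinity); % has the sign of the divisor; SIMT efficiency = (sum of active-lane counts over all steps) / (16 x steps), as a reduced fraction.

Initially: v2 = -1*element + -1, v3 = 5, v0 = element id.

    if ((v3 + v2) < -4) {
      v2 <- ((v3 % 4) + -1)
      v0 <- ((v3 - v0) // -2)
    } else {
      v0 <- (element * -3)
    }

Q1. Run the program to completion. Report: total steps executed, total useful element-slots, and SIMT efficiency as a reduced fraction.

Answer: 4 steps, 39 useful, 39/64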